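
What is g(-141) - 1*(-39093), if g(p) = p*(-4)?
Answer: 39657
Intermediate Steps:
g(p) = -4*p
g(-141) - 1*(-39093) = -4*(-141) - 1*(-39093) = 564 + 39093 = 39657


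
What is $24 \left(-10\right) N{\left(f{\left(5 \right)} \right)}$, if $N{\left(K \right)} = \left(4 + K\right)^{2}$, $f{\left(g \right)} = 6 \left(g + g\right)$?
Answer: $-983040$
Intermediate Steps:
$f{\left(g \right)} = 12 g$ ($f{\left(g \right)} = 6 \cdot 2 g = 12 g$)
$24 \left(-10\right) N{\left(f{\left(5 \right)} \right)} = 24 \left(-10\right) \left(4 + 12 \cdot 5\right)^{2} = - 240 \left(4 + 60\right)^{2} = - 240 \cdot 64^{2} = \left(-240\right) 4096 = -983040$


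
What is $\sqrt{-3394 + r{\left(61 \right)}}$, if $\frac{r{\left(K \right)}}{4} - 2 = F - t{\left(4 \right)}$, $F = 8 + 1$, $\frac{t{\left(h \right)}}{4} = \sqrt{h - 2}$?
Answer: $\sqrt{-3350 - 16 \sqrt{2}} \approx 58.074 i$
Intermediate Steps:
$t{\left(h \right)} = 4 \sqrt{-2 + h}$ ($t{\left(h \right)} = 4 \sqrt{h - 2} = 4 \sqrt{-2 + h}$)
$F = 9$
$r{\left(K \right)} = 44 - 16 \sqrt{2}$ ($r{\left(K \right)} = 8 + 4 \left(9 - 4 \sqrt{-2 + 4}\right) = 8 + 4 \left(9 - 4 \sqrt{2}\right) = 8 + \left(36 - 16 \sqrt{2}\right) = 44 - 16 \sqrt{2}$)
$\sqrt{-3394 + r{\left(61 \right)}} = \sqrt{-3394 + \left(44 - 16 \sqrt{2}\right)} = \sqrt{-3350 - 16 \sqrt{2}}$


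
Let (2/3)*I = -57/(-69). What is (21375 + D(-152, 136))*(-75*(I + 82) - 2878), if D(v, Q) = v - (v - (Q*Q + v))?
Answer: -16664622797/46 ≈ -3.6227e+8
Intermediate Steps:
I = 57/46 (I = 3*(-57/(-69))/2 = 3*(-57*(-1/69))/2 = (3/2)*(19/23) = 57/46 ≈ 1.2391)
D(v, Q) = v + Q² (D(v, Q) = v - (v - (Q² + v)) = v - (v - (v + Q²)) = v - (v + (-v - Q²)) = v - (-1)*Q² = v + Q²)
(21375 + D(-152, 136))*(-75*(I + 82) - 2878) = (21375 + (-152 + 136²))*(-75*(57/46 + 82) - 2878) = (21375 + (-152 + 18496))*(-75*3829/46 - 2878) = (21375 + 18344)*(-287175/46 - 2878) = 39719*(-419563/46) = -16664622797/46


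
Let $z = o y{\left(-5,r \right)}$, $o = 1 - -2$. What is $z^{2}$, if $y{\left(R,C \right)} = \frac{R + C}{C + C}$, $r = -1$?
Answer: $81$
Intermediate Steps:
$y{\left(R,C \right)} = \frac{C + R}{2 C}$
$o = 3$ ($o = 1 + 2 = 3$)
$z = 9$ ($z = 3 \frac{-1 - 5}{2 \left(-1\right)} = 3 \cdot \frac{1}{2} \left(-1\right) \left(-6\right) = 3 \cdot 3 = 9$)
$z^{2} = 9^{2} = 81$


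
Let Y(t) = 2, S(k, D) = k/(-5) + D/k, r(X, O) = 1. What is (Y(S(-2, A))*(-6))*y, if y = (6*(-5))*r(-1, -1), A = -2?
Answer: 360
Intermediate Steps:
S(k, D) = -k/5 + D/k (S(k, D) = k*(-1/5) + D/k = -k/5 + D/k)
y = -30 (y = (6*(-5))*1 = -30*1 = -30)
(Y(S(-2, A))*(-6))*y = (2*(-6))*(-30) = -12*(-30) = 360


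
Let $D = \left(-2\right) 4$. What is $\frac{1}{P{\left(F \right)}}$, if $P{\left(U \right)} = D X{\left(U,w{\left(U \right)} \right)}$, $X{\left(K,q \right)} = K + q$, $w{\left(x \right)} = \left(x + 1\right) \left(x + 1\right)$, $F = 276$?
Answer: $- \frac{1}{616040} \approx -1.6233 \cdot 10^{-6}$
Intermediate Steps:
$D = -8$
$w{\left(x \right)} = \left(1 + x\right)^{2}$ ($w{\left(x \right)} = \left(1 + x\right) \left(1 + x\right) = \left(1 + x\right)^{2}$)
$P{\left(U \right)} = - 8 U - 8 \left(1 + U\right)^{2}$ ($P{\left(U \right)} = - 8 \left(U + \left(1 + U\right)^{2}\right) = - 8 U - 8 \left(1 + U\right)^{2}$)
$\frac{1}{P{\left(F \right)}} = \frac{1}{\left(-8\right) 276 - 8 \left(1 + 276\right)^{2}} = \frac{1}{-2208 - 8 \cdot 277^{2}} = \frac{1}{-2208 - 613832} = \frac{1}{-616040} = - \frac{1}{616040}$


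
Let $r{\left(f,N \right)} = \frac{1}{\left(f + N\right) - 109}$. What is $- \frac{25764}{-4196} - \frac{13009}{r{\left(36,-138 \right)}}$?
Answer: $\frac{2879405492}{1049} \approx 2.7449 \cdot 10^{6}$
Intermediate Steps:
$r{\left(f,N \right)} = \frac{1}{-109 + N + f}$ ($r{\left(f,N \right)} = \frac{1}{\left(N + f\right) - 109} = \frac{1}{-109 + N + f}$)
$- \frac{25764}{-4196} - \frac{13009}{r{\left(36,-138 \right)}} = - \frac{25764}{-4196} - \frac{13009}{\frac{1}{-109 - 138 + 36}} = \left(-25764\right) \left(- \frac{1}{4196}\right) - \frac{13009}{\frac{1}{-211}} = \frac{6441}{1049} - \frac{13009}{- \frac{1}{211}} = \frac{6441}{1049} - -2744899 = \frac{6441}{1049} + 2744899 = \frac{2879405492}{1049}$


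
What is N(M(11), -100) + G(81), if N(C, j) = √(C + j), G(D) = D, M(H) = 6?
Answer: 81 + I*√94 ≈ 81.0 + 9.6954*I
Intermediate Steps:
N(M(11), -100) + G(81) = √(6 - 100) + 81 = √(-94) + 81 = I*√94 + 81 = 81 + I*√94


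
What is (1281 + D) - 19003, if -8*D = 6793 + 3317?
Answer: -75943/4 ≈ -18986.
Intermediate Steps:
D = -5055/4 (D = -(6793 + 3317)/8 = -⅛*10110 = -5055/4 ≈ -1263.8)
(1281 + D) - 19003 = (1281 - 5055/4) - 19003 = 69/4 - 19003 = -75943/4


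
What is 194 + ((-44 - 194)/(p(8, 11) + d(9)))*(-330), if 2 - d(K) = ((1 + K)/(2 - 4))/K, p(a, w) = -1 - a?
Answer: -347804/29 ≈ -11993.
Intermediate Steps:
d(K) = 2 - (-½ - K/2)/K (d(K) = 2 - (1 + K)/(2 - 4)/K = 2 - (1 + K)/(-2)/K = 2 - (1 + K)*(-½)/K = 2 - (-½ - K/2)/K)
194 + ((-44 - 194)/(p(8, 11) + d(9)))*(-330) = 194 + ((-44 - 194)/((-1 - 1*8) + (½)*(1 + 5*9)/9))*(-330) = 194 - 238/((-1 - 8) + (½)*(⅑)*(1 + 45))*(-330) = 194 - 238/(-9 + (½)*(⅑)*46)*(-330) = 194 - 238/(-9 + 23/9)*(-330) = 194 - 238/(-58/9)*(-330) = 194 - 238*(-9/58)*(-330) = 194 + (1071/29)*(-330) = 194 - 353430/29 = -347804/29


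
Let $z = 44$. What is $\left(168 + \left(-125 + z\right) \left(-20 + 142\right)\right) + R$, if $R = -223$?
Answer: $-9937$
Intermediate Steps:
$\left(168 + \left(-125 + z\right) \left(-20 + 142\right)\right) + R = \left(168 + \left(-125 + 44\right) \left(-20 + 142\right)\right) - 223 = \left(168 - 9882\right) - 223 = -9714 - 223 = -9937$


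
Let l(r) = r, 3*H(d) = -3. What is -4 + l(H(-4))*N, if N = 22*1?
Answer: -26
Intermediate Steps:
N = 22
H(d) = -1 (H(d) = (⅓)*(-3) = -1)
-4 + l(H(-4))*N = -4 - 1*22 = -4 - 22 = -26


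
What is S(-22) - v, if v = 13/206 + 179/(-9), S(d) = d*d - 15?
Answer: 906283/1854 ≈ 488.83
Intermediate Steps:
S(d) = -15 + d**2 (S(d) = d**2 - 15 = -15 + d**2)
v = -36757/1854 (v = 13*(1/206) + 179*(-1/9) = 13/206 - 179/9 = -36757/1854 ≈ -19.826)
S(-22) - v = (-15 + (-22)**2) - 1*(-36757/1854) = (-15 + 484) + 36757/1854 = 469 + 36757/1854 = 906283/1854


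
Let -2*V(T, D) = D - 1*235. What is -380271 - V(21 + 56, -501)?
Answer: -380639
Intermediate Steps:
V(T, D) = 235/2 - D/2 (V(T, D) = -(D - 1*235)/2 = -(D - 235)/2 = -(-235 + D)/2 = 235/2 - D/2)
-380271 - V(21 + 56, -501) = -380271 - (235/2 - 1/2*(-501)) = -380271 - (235/2 + 501/2) = -380271 - 1*368 = -380271 - 368 = -380639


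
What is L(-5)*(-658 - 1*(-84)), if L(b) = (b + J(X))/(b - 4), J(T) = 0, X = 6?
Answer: -2870/9 ≈ -318.89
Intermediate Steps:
L(b) = b/(-4 + b) (L(b) = (b + 0)/(b - 4) = b/(-4 + b))
L(-5)*(-658 - 1*(-84)) = (-5/(-4 - 5))*(-658 - 1*(-84)) = (-5/(-9))*(-658 + 84) = -5*(-1/9)*(-574) = (5/9)*(-574) = -2870/9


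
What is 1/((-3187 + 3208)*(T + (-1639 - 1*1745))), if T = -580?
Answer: -1/83244 ≈ -1.2013e-5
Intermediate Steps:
1/((-3187 + 3208)*(T + (-1639 - 1*1745))) = 1/((-3187 + 3208)*(-580 + (-1639 - 1*1745))) = 1/(21*(-580 + (-1639 - 1745))) = 1/(21*(-580 - 3384)) = 1/(21*(-3964)) = 1/(-83244) = -1/83244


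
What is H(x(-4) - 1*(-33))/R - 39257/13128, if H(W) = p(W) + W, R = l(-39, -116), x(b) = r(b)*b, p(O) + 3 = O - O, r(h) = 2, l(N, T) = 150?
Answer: -933289/328200 ≈ -2.8437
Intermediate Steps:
p(O) = -3 (p(O) = -3 + (O - O) = -3 + 0 = -3)
x(b) = 2*b
R = 150
H(W) = -3 + W
H(x(-4) - 1*(-33))/R - 39257/13128 = (-3 + (2*(-4) - 1*(-33)))/150 - 39257/13128 = (-3 + (-8 + 33))*(1/150) - 39257*1/13128 = (-3 + 25)*(1/150) - 39257/13128 = 22*(1/150) - 39257/13128 = 11/75 - 39257/13128 = -933289/328200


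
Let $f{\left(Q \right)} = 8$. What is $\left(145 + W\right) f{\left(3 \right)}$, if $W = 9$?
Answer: $1232$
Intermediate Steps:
$\left(145 + W\right) f{\left(3 \right)} = \left(145 + 9\right) 8 = 154 \cdot 8 = 1232$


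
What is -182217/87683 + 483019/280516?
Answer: -8762228995/24596484428 ≈ -0.35624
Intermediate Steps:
-182217/87683 + 483019/280516 = -8762228995/24596484428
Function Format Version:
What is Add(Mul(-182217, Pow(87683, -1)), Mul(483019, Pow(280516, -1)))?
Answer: Rational(-8762228995, 24596484428) ≈ -0.35624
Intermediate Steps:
Add(Mul(-182217, Pow(87683, -1)), Mul(483019, Pow(280516, -1))) = Add(Mul(-182217, Rational(1, 87683)), Mul(483019, Rational(1, 280516))) = Add(Rational(-182217, 87683), Rational(483019, 280516)) = Rational(-8762228995, 24596484428)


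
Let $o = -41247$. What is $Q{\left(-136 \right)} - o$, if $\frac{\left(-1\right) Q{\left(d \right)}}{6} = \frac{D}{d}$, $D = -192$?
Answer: $\frac{701055}{17} \approx 41239.0$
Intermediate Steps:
$Q{\left(d \right)} = \frac{1152}{d}$ ($Q{\left(d \right)} = - 6 \left(- \frac{192}{d}\right) = \frac{1152}{d}$)
$Q{\left(-136 \right)} - o = \frac{1152}{-136} - -41247 = 1152 \left(- \frac{1}{136}\right) + 41247 = - \frac{144}{17} + 41247 = \frac{701055}{17}$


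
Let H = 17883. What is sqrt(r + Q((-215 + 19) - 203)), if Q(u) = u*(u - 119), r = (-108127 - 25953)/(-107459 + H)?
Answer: sqrt(25912490571458)/11197 ≈ 454.62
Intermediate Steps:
r = 16760/11197 (r = (-108127 - 25953)/(-107459 + 17883) = -134080/(-89576) = -134080*(-1/89576) = 16760/11197 ≈ 1.4968)
Q(u) = u*(-119 + u)
sqrt(r + Q((-215 + 19) - 203)) = sqrt(16760/11197 + ((-215 + 19) - 203)*(-119 + ((-215 + 19) - 203))) = sqrt(16760/11197 + (-196 - 203)*(-119 + (-196 - 203))) = sqrt(16760/11197 - 399*(-119 - 399)) = sqrt(16760/11197 - 399*(-518)) = sqrt(16760/11197 + 206682) = sqrt(2314235114/11197) = sqrt(25912490571458)/11197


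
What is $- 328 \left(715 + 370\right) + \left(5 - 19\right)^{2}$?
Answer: $-355684$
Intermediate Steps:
$- 328 \left(715 + 370\right) + \left(5 - 19\right)^{2} = \left(-328\right) 1085 + \left(-14\right)^{2} = -355880 + 196 = -355684$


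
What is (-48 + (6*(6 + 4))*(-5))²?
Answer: 121104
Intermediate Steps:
(-48 + (6*(6 + 4))*(-5))² = (-48 + (6*10)*(-5))² = (-48 + 60*(-5))² = (-48 - 300)² = (-348)² = 121104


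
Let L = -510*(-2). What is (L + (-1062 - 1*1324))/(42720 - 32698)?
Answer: -683/5011 ≈ -0.13630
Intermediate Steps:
L = 1020
(L + (-1062 - 1*1324))/(42720 - 32698) = (1020 + (-1062 - 1*1324))/(42720 - 32698) = (1020 + (-1062 - 1324))/10022 = (1020 - 2386)*(1/10022) = -1366*1/10022 = -683/5011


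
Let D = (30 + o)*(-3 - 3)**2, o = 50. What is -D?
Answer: -2880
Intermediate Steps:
D = 2880 (D = (30 + 50)*(-3 - 3)**2 = 80*(-6)**2 = 80*36 = 2880)
-D = -1*2880 = -2880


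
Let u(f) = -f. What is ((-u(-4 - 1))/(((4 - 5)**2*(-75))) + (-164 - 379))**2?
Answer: 66324736/225 ≈ 2.9478e+5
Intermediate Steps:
((-u(-4 - 1))/(((4 - 5)**2*(-75))) + (-164 - 379))**2 = ((-(-1)*(-4 - 1))/(((4 - 5)**2*(-75))) + (-164 - 379))**2 = ((-(-1)*(-5))/(((-1)**2*(-75))) - 543)**2 = ((-1*5)/((1*(-75))) - 543)**2 = (-5/(-75) - 543)**2 = (-5*(-1/75) - 543)**2 = (1/15 - 543)**2 = (-8144/15)**2 = 66324736/225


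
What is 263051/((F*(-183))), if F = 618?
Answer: -263051/113094 ≈ -2.3260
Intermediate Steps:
263051/((F*(-183))) = 263051/((618*(-183))) = 263051/(-113094) = 263051*(-1/113094) = -263051/113094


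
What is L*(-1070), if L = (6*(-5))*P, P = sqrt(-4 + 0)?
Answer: 64200*I ≈ 64200.0*I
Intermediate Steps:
P = 2*I (P = sqrt(-4) = 2*I ≈ 2.0*I)
L = -60*I (L = (6*(-5))*(2*I) = -60*I ≈ -60.0*I)
L*(-1070) = -60*I*(-1070) = 64200*I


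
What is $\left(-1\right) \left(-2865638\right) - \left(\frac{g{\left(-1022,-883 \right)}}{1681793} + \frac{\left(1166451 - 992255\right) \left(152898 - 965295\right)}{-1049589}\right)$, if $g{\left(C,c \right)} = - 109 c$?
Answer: $\frac{1606799470338682909}{588397144359} \approx 2.7308 \cdot 10^{6}$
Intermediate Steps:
$\left(-1\right) \left(-2865638\right) - \left(\frac{g{\left(-1022,-883 \right)}}{1681793} + \frac{\left(1166451 - 992255\right) \left(152898 - 965295\right)}{-1049589}\right) = \left(-1\right) \left(-2865638\right) - \left(\frac{\left(-109\right) \left(-883\right)}{1681793} + \frac{\left(1166451 - 992255\right) \left(152898 - 965295\right)}{-1049589}\right) = 2865638 - \left(96247 \cdot \frac{1}{1681793} + 174196 \left(-812397\right) \left(- \frac{1}{1049589}\right)\right) = 2865638 - \left(\frac{96247}{1681793} - - \frac{47172102604}{349863}\right) = 2865638 - \left(\frac{96247}{1681793} + \frac{47172102604}{349863}\right) = 2865638 - \frac{79333745627953133}{588397144359} = \frac{1606799470338682909}{588397144359}$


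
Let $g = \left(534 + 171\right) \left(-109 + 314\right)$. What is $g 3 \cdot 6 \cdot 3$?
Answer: $7804350$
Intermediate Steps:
$g = 144525$ ($g = 705 \cdot 205 = 144525$)
$g 3 \cdot 6 \cdot 3 = 144525 \cdot 3 \cdot 6 \cdot 3 = 144525 \cdot 18 \cdot 3 = 144525 \cdot 54 = 7804350$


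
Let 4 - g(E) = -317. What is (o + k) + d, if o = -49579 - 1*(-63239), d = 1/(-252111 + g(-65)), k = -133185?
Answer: -30095199751/251790 ≈ -1.1953e+5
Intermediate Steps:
g(E) = 321 (g(E) = 4 - 1*(-317) = 4 + 317 = 321)
d = -1/251790 (d = 1/(-252111 + 321) = 1/(-251790) = -1/251790 ≈ -3.9716e-6)
o = 13660 (o = -49579 + 63239 = 13660)
(o + k) + d = (13660 - 133185) - 1/251790 = -119525 - 1/251790 = -30095199751/251790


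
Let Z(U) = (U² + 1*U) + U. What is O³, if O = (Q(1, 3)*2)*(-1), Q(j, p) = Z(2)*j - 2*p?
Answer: -64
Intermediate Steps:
Z(U) = U² + 2*U (Z(U) = (U² + U) + U = (U + U²) + U = U² + 2*U)
Q(j, p) = -2*p + 8*j (Q(j, p) = (2*(2 + 2))*j - 2*p = (2*4)*j - 2*p = 8*j - 2*p = -2*p + 8*j)
O = -4 (O = ((-2*3 + 8*1)*2)*(-1) = ((-6 + 8)*2)*(-1) = (2*2)*(-1) = 4*(-1) = -4)
O³ = (-4)³ = -64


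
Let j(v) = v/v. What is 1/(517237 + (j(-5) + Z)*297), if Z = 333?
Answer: 1/616435 ≈ 1.6222e-6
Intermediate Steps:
j(v) = 1
1/(517237 + (j(-5) + Z)*297) = 1/(517237 + (1 + 333)*297) = 1/(517237 + 334*297) = 1/(517237 + 99198) = 1/616435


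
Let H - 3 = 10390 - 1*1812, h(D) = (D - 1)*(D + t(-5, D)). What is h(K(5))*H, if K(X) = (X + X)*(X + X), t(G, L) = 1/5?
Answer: 425609019/5 ≈ 8.5122e+7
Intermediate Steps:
t(G, L) = ⅕
K(X) = 4*X² (K(X) = (2*X)*(2*X) = 4*X²)
h(D) = (-1 + D)*(⅕ + D) (h(D) = (D - 1)*(D + ⅕) = (-1 + D)*(⅕ + D))
H = 8581 (H = 3 + (10390 - 1*1812) = 3 + (10390 - 1812) = 3 + 8578 = 8581)
h(K(5))*H = (-⅕ + (4*5²)² - 16*5²/5)*8581 = (-⅕ + (4*25)² - 16*25/5)*8581 = (-⅕ + 100² - ⅘*100)*8581 = (-⅕ + 10000 - 80)*8581 = (49599/5)*8581 = 425609019/5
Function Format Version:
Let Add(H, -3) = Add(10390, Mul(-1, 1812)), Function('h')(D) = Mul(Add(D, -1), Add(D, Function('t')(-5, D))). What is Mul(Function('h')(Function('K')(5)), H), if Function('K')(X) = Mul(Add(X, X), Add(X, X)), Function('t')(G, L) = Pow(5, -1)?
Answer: Rational(425609019, 5) ≈ 8.5122e+7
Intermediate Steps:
Function('t')(G, L) = Rational(1, 5)
Function('K')(X) = Mul(4, Pow(X, 2)) (Function('K')(X) = Mul(Mul(2, X), Mul(2, X)) = Mul(4, Pow(X, 2)))
Function('h')(D) = Mul(Add(-1, D), Add(Rational(1, 5), D)) (Function('h')(D) = Mul(Add(D, -1), Add(D, Rational(1, 5))) = Mul(Add(-1, D), Add(Rational(1, 5), D)))
H = 8581 (H = Add(3, Add(10390, Mul(-1, 1812))) = Add(3, Add(10390, -1812)) = Add(3, 8578) = 8581)
Mul(Function('h')(Function('K')(5)), H) = Mul(Add(Rational(-1, 5), Pow(Mul(4, Pow(5, 2)), 2), Mul(Rational(-4, 5), Mul(4, Pow(5, 2)))), 8581) = Mul(Add(Rational(-1, 5), Pow(Mul(4, 25), 2), Mul(Rational(-4, 5), Mul(4, 25))), 8581) = Mul(Add(Rational(-1, 5), Pow(100, 2), Mul(Rational(-4, 5), 100)), 8581) = Mul(Add(Rational(-1, 5), 10000, -80), 8581) = Mul(Rational(49599, 5), 8581) = Rational(425609019, 5)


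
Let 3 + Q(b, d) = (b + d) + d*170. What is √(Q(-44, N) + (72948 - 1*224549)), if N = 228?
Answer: 2*I*√28165 ≈ 335.65*I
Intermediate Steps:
Q(b, d) = -3 + b + 171*d (Q(b, d) = -3 + ((b + d) + d*170) = -3 + ((b + d) + 170*d) = -3 + (b + 171*d) = -3 + b + 171*d)
√(Q(-44, N) + (72948 - 1*224549)) = √((-3 - 44 + 171*228) + (72948 - 1*224549)) = √((-3 - 44 + 38988) + (72948 - 224549)) = √(38941 - 151601) = √(-112660) = 2*I*√28165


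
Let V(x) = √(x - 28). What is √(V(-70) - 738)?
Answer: √(-738 + 7*I*√2) ≈ 0.1822 + 27.167*I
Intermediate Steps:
V(x) = √(-28 + x)
√(V(-70) - 738) = √(√(-28 - 70) - 738) = √(√(-98) - 738) = √(7*I*√2 - 738) = √(-738 + 7*I*√2)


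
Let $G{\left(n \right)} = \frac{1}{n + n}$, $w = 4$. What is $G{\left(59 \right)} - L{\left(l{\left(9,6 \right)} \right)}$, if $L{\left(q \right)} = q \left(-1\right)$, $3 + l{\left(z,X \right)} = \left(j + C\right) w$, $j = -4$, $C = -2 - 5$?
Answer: $- \frac{5545}{118} \approx -46.992$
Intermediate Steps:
$C = -7$ ($C = -2 - 5 = -7$)
$l{\left(z,X \right)} = -47$ ($l{\left(z,X \right)} = -3 + \left(-4 - 7\right) 4 = -3 - 44 = -47$)
$L{\left(q \right)} = - q$
$G{\left(n \right)} = \frac{1}{2 n}$
$G{\left(59 \right)} - L{\left(l{\left(9,6 \right)} \right)} = \frac{1}{2 \cdot 59} - \left(-1\right) \left(-47\right) = \frac{1}{2} \cdot \frac{1}{59} - 47 = \frac{1}{118} - 47 = - \frac{5545}{118}$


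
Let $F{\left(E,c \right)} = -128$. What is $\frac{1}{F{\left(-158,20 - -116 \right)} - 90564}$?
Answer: $- \frac{1}{90692} \approx -1.1026 \cdot 10^{-5}$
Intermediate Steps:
$\frac{1}{F{\left(-158,20 - -116 \right)} - 90564} = \frac{1}{-128 - 90564} = \frac{1}{-90692} = - \frac{1}{90692}$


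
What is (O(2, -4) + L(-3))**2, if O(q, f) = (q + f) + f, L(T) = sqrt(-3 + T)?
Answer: (6 - I*sqrt(6))**2 ≈ 30.0 - 29.394*I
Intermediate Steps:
O(q, f) = q + 2*f (O(q, f) = (f + q) + f = q + 2*f)
(O(2, -4) + L(-3))**2 = ((2 + 2*(-4)) + sqrt(-3 - 3))**2 = ((2 - 8) + sqrt(-6))**2 = (-6 + I*sqrt(6))**2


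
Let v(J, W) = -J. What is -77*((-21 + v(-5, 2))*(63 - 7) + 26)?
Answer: 66990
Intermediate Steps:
-77*((-21 + v(-5, 2))*(63 - 7) + 26) = -77*((-21 - 1*(-5))*(63 - 7) + 26) = -77*((-21 + 5)*56 + 26) = -77*(-16*56 + 26) = -77*(-896 + 26) = -77*(-870) = 66990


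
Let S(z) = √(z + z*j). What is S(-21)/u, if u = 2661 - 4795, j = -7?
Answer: -3*√14/2134 ≈ -0.0052601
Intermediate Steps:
S(z) = √6*√(-z) (S(z) = √(z + z*(-7)) = √(z - 7*z) = √(-6*z) = √6*√(-z))
u = -2134
S(-21)/u = (√6*√(-1*(-21)))/(-2134) = (√6*√21)*(-1/2134) = (3*√14)*(-1/2134) = -3*√14/2134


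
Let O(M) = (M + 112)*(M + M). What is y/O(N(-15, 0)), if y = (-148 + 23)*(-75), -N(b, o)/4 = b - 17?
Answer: 625/4096 ≈ 0.15259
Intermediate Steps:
N(b, o) = 68 - 4*b (N(b, o) = -4*(b - 17) = -4*(-17 + b) = 68 - 4*b)
O(M) = 2*M*(112 + M) (O(M) = (112 + M)*(2*M) = 2*M*(112 + M))
y = 9375 (y = -125*(-75) = 9375)
y/O(N(-15, 0)) = 9375/((2*(68 - 4*(-15))*(112 + (68 - 4*(-15))))) = 9375/((2*(68 + 60)*(112 + (68 + 60)))) = 9375/((2*128*(112 + 128))) = 9375/((2*128*240)) = 9375/61440 = 9375*(1/61440) = 625/4096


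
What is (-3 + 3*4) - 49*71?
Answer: -3470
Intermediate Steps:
(-3 + 3*4) - 49*71 = (-3 + 12) - 3479 = 9 - 3479 = -3470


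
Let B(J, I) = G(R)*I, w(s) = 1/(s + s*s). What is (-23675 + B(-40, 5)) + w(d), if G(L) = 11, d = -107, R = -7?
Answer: -267898039/11342 ≈ -23620.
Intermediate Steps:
w(s) = 1/(s + s²)
B(J, I) = 11*I
(-23675 + B(-40, 5)) + w(d) = (-23675 + 11*5) + 1/((-107)*(1 - 107)) = (-23675 + 55) - 1/107/(-106) = -23620 - 1/107*(-1/106) = -23620 + 1/11342 = -267898039/11342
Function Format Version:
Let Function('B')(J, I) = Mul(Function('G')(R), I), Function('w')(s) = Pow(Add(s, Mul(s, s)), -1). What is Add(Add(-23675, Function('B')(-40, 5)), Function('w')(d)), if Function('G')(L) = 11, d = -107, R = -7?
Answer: Rational(-267898039, 11342) ≈ -23620.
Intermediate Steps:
Function('w')(s) = Pow(Add(s, Pow(s, 2)), -1)
Function('B')(J, I) = Mul(11, I)
Add(Add(-23675, Function('B')(-40, 5)), Function('w')(d)) = Add(Add(-23675, Mul(11, 5)), Mul(Pow(-107, -1), Pow(Add(1, -107), -1))) = Add(Add(-23675, 55), Mul(Rational(-1, 107), Pow(-106, -1))) = Add(-23620, Mul(Rational(-1, 107), Rational(-1, 106))) = Add(-23620, Rational(1, 11342)) = Rational(-267898039, 11342)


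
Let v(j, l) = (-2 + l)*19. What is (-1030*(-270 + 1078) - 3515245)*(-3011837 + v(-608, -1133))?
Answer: 13187669693970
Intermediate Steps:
v(j, l) = -38 + 19*l
(-1030*(-270 + 1078) - 3515245)*(-3011837 + v(-608, -1133)) = (-1030*(-270 + 1078) - 3515245)*(-3011837 + (-38 + 19*(-1133))) = (-1030*808 - 3515245)*(-3011837 + (-38 - 21527)) = (-832240 - 3515245)*(-3011837 - 21565) = -4347485*(-3033402) = 13187669693970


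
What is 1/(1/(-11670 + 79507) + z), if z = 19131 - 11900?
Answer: 67837/490529348 ≈ 0.00013829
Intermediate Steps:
z = 7231
1/(1/(-11670 + 79507) + z) = 1/(1/(-11670 + 79507) + 7231) = 1/(1/67837 + 7231) = 1/(490529348/67837) = 67837/490529348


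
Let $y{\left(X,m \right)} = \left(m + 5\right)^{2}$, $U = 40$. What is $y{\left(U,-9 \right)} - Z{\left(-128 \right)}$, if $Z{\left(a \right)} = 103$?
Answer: $-87$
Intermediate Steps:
$y{\left(X,m \right)} = \left(5 + m\right)^{2}$
$y{\left(U,-9 \right)} - Z{\left(-128 \right)} = \left(5 - 9\right)^{2} - 103 = \left(-4\right)^{2} - 103 = 16 - 103 = -87$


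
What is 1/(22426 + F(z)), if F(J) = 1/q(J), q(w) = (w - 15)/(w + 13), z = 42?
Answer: 27/605557 ≈ 4.4587e-5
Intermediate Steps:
q(w) = (-15 + w)/(13 + w)
F(J) = (13 + J)/(-15 + J) (F(J) = 1/((-15 + J)/(13 + J)) = (13 + J)/(-15 + J))
1/(22426 + F(z)) = 1/(22426 + (13 + 42)/(-15 + 42)) = 1/(22426 + 55/27) = 1/(605557/27) = 27/605557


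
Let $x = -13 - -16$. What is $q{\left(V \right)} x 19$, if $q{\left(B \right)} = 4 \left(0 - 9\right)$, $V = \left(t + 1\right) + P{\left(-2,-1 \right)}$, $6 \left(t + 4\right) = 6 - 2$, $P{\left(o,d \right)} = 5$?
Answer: $-2052$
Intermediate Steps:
$t = - \frac{10}{3}$ ($t = -4 + \frac{6 - 2}{6} = -4 + \frac{1}{6} \cdot 4 = -4 + \frac{2}{3} = - \frac{10}{3} \approx -3.3333$)
$x = 3$ ($x = -13 + 16 = 3$)
$V = \frac{8}{3}$ ($V = \left(- \frac{10}{3} + 1\right) + 5 = - \frac{7}{3} + 5 = \frac{8}{3} \approx 2.6667$)
$q{\left(B \right)} = -36$ ($q{\left(B \right)} = 4 \left(0 - 9\right) = 4 \left(-9\right) = -36$)
$q{\left(V \right)} x 19 = \left(-36\right) 3 \cdot 19 = \left(-108\right) 19 = -2052$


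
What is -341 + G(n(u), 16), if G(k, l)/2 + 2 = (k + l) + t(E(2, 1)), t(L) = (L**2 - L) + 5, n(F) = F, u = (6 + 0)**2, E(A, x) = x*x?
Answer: -231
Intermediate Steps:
E(A, x) = x**2
u = 36 (u = 6**2 = 36)
t(L) = 5 + L**2 - L
G(k, l) = 6 + 2*k + 2*l (G(k, l) = -4 + 2*((k + l) + (5 + (1**2)**2 - 1*1**2)) = -4 + 2*((k + l) + (5 + 1**2 - 1*1)) = -4 + 2*((k + l) + (5 + 1 - 1)) = -4 + 2*((k + l) + 5) = -4 + 2*(5 + k + l) = -4 + (10 + 2*k + 2*l) = 6 + 2*k + 2*l)
-341 + G(n(u), 16) = -341 + (6 + 2*36 + 2*16) = -341 + (6 + 72 + 32) = -341 + 110 = -231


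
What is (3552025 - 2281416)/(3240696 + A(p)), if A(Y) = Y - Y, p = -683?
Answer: 1270609/3240696 ≈ 0.39208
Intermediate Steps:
A(Y) = 0
(3552025 - 2281416)/(3240696 + A(p)) = (3552025 - 2281416)/(3240696 + 0) = 1270609/3240696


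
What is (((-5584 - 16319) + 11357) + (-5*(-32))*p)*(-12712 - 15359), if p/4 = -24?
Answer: 727207326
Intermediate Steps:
p = -96 (p = 4*(-24) = -96)
(((-5584 - 16319) + 11357) + (-5*(-32))*p)*(-12712 - 15359) = (((-5584 - 16319) + 11357) - 5*(-32)*(-96))*(-12712 - 15359) = ((-21903 + 11357) + 160*(-96))*(-28071) = (-10546 - 15360)*(-28071) = -25906*(-28071) = 727207326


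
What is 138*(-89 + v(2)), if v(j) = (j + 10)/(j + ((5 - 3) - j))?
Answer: -11454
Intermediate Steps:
v(j) = 5 + j/2 (v(j) = (10 + j)/(j + (2 - j)) = (10 + j)/2 = (10 + j)*(½) = 5 + j/2)
138*(-89 + v(2)) = 138*(-89 + (5 + (½)*2)) = 138*(-89 + (5 + 1)) = 138*(-89 + 6) = 138*(-83) = -11454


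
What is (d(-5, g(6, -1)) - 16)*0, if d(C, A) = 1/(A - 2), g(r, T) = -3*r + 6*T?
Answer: 0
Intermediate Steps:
d(C, A) = 1/(-2 + A)
(d(-5, g(6, -1)) - 16)*0 = (1/(-2 + (-3*6 + 6*(-1))) - 16)*0 = (1/(-2 + (-18 - 6)) - 16)*0 = (1/(-2 - 24) - 16)*0 = (1/(-26) - 16)*0 = (-1/26 - 16)*0 = -417/26*0 = 0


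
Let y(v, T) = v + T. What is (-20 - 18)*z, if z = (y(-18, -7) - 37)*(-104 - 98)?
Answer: -475912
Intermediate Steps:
y(v, T) = T + v
z = 12524 (z = ((-7 - 18) - 37)*(-104 - 98) = (-25 - 37)*(-202) = -62*(-202) = 12524)
(-20 - 18)*z = (-20 - 18)*12524 = -38*12524 = -475912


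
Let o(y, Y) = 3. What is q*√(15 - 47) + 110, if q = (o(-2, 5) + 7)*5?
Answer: 110 + 200*I*√2 ≈ 110.0 + 282.84*I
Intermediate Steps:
q = 50 (q = (3 + 7)*5 = 10*5 = 50)
q*√(15 - 47) + 110 = 50*√(15 - 47) + 110 = 50*√(-32) + 110 = 50*(4*I*√2) + 110 = 200*I*√2 + 110 = 110 + 200*I*√2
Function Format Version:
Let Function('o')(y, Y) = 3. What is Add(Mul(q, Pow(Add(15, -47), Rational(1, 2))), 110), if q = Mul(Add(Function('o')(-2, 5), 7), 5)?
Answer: Add(110, Mul(200, I, Pow(2, Rational(1, 2)))) ≈ Add(110.00, Mul(282.84, I))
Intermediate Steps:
q = 50 (q = Mul(Add(3, 7), 5) = Mul(10, 5) = 50)
Add(Mul(q, Pow(Add(15, -47), Rational(1, 2))), 110) = Add(Mul(50, Pow(Add(15, -47), Rational(1, 2))), 110) = Add(Mul(50, Pow(-32, Rational(1, 2))), 110) = Add(Mul(50, Mul(4, I, Pow(2, Rational(1, 2)))), 110) = Add(Mul(200, I, Pow(2, Rational(1, 2))), 110) = Add(110, Mul(200, I, Pow(2, Rational(1, 2))))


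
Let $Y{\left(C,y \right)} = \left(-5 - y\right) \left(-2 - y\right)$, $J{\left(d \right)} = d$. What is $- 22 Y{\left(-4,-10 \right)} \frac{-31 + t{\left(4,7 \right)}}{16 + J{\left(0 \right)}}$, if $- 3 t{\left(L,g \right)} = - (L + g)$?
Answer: $\frac{4510}{3} \approx 1503.3$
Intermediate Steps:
$t{\left(L,g \right)} = \frac{L}{3} + \frac{g}{3}$ ($t{\left(L,g \right)} = - \frac{\left(-1\right) \left(L + g\right)}{3} = - \frac{- L - g}{3} = \frac{L}{3} + \frac{g}{3}$)
$- 22 Y{\left(-4,-10 \right)} \frac{-31 + t{\left(4,7 \right)}}{16 + J{\left(0 \right)}} = - 22 \left(10 + \left(-10\right)^{2} + 7 \left(-10\right)\right) \frac{-31 + \left(\frac{1}{3} \cdot 4 + \frac{1}{3} \cdot 7\right)}{16 + 0} = - 22 \left(10 + 100 - 70\right) \frac{-31 + \left(\frac{4}{3} + \frac{7}{3}\right)}{16} = \left(-22\right) 40 \left(-31 + \frac{11}{3}\right) \frac{1}{16} = - 880 \left(\left(- \frac{82}{3}\right) \frac{1}{16}\right) = \left(-880\right) \left(- \frac{41}{24}\right) = \frac{4510}{3}$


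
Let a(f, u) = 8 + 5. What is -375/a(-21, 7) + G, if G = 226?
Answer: 2563/13 ≈ 197.15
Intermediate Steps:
a(f, u) = 13
-375/a(-21, 7) + G = -375/13 + 226 = 2563/13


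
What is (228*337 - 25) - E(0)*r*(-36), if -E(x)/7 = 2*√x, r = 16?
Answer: 76811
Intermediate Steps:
E(x) = -14*√x
(228*337 - 25) - E(0)*r*(-36) = (228*337 - 25) - -14*√0*16*(-36) = (76836 - 25) - -14*0*16*(-36) = 76811 - 0*16*(-36) = 76811 - 0*(-36) = 76811 - 1*0 = 76811 + 0 = 76811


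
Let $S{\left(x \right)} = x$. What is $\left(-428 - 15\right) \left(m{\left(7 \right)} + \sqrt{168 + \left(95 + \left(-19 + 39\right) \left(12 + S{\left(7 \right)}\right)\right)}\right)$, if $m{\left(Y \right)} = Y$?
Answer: $-3101 - 443 \sqrt{643} \approx -14334.0$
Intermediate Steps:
$\left(-428 - 15\right) \left(m{\left(7 \right)} + \sqrt{168 + \left(95 + \left(-19 + 39\right) \left(12 + S{\left(7 \right)}\right)\right)}\right) = \left(-428 - 15\right) \left(7 + \sqrt{168 + \left(95 + \left(-19 + 39\right) \left(12 + 7\right)\right)}\right) = - 443 \left(7 + \sqrt{168 + \left(95 + 20 \cdot 19\right)}\right) = - 443 \left(7 + \sqrt{168 + \left(95 + 380\right)}\right) = - 443 \left(7 + \sqrt{168 + 475}\right) = - 443 \left(7 + \sqrt{643}\right) = -3101 - 443 \sqrt{643}$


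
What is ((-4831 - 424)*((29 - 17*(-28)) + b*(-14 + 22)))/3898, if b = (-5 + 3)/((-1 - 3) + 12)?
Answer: -2643265/3898 ≈ -678.11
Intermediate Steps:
b = -1/4 (b = -2/(-4 + 12) = -2/8 = -2*1/8 = -1/4 ≈ -0.25000)
((-4831 - 424)*((29 - 17*(-28)) + b*(-14 + 22)))/3898 = ((-4831 - 424)*((29 - 17*(-28)) - (-14 + 22)/4))/3898 = -5255*((29 + 476) - 1/4*8)*(1/3898) = -5255*(505 - 2)*(1/3898) = -5255*503*(1/3898) = -2643265*1/3898 = -2643265/3898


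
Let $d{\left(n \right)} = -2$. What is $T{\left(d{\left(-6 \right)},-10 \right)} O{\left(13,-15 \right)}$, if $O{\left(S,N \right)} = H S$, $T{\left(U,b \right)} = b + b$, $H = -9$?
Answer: $2340$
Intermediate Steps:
$T{\left(U,b \right)} = 2 b$
$O{\left(S,N \right)} = - 9 S$
$T{\left(d{\left(-6 \right)},-10 \right)} O{\left(13,-15 \right)} = 2 \left(-10\right) \left(\left(-9\right) 13\right) = \left(-20\right) \left(-117\right) = 2340$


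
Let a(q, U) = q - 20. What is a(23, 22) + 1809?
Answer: 1812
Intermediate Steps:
a(q, U) = -20 + q
a(23, 22) + 1809 = (-20 + 23) + 1809 = 3 + 1809 = 1812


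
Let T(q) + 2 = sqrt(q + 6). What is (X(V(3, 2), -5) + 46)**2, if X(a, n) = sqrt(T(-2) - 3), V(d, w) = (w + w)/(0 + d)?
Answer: (46 + I*sqrt(3))**2 ≈ 2113.0 + 159.35*I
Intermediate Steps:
V(d, w) = 2*w/d (V(d, w) = (2*w)/d = 2*w/d)
T(q) = -2 + sqrt(6 + q) (T(q) = -2 + sqrt(q + 6) = -2 + sqrt(6 + q))
X(a, n) = I*sqrt(3) (X(a, n) = sqrt((-2 + sqrt(6 - 2)) - 3) = sqrt((-2 + sqrt(4)) - 3) = sqrt((-2 + 2) - 3) = sqrt(0 - 3) = sqrt(-3) = I*sqrt(3))
(X(V(3, 2), -5) + 46)**2 = (I*sqrt(3) + 46)**2 = (46 + I*sqrt(3))**2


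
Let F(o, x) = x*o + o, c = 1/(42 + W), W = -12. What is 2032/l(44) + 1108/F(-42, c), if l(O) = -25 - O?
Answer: -823204/14973 ≈ -54.979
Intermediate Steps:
c = 1/30 (c = 1/(42 - 12) = 1/30 ≈ 0.033333)
F(o, x) = o + o*x (F(o, x) = o*x + o = o + o*x)
2032/l(44) + 1108/F(-42, c) = 2032/(-25 - 1*44) + 1108/((-42*(1 + 1/30))) = 2032/(-25 - 44) + 1108/((-42*31/30)) = 2032/(-69) + 1108/(-217/5) = 2032*(-1/69) + 1108*(-5/217) = -2032/69 - 5540/217 = -823204/14973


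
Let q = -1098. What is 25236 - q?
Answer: 26334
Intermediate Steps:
25236 - q = 25236 - 1*(-1098) = 25236 + 1098 = 26334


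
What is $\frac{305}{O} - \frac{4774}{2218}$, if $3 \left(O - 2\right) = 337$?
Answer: $\frac{195994}{380387} \approx 0.51525$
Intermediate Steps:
$O = \frac{343}{3}$ ($O = 2 + \frac{1}{3} \cdot 337 = 2 + \frac{337}{3} = \frac{343}{3} \approx 114.33$)
$\frac{305}{O} - \frac{4774}{2218} = \frac{305}{\frac{343}{3}} - \frac{4774}{2218} = 305 \cdot \frac{3}{343} - \frac{2387}{1109} = \frac{915}{343} - \frac{2387}{1109} = \frac{195994}{380387}$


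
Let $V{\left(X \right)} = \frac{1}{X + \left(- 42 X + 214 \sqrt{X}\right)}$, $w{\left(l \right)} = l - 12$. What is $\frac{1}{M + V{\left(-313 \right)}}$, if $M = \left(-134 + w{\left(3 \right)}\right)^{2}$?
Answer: $\frac{1830390374723}{37429652903921636} + \frac{107 i \sqrt{313}}{37429652903921636} \approx 4.8902 \cdot 10^{-5} + 5.0575 \cdot 10^{-14} i$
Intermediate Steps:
$w{\left(l \right)} = -12 + l$
$V{\left(X \right)} = \frac{1}{- 41 X + 214 \sqrt{X}}$
$M = 20449$ ($M = \left(-134 + \left(-12 + 3\right)\right)^{2} = \left(-134 - 9\right)^{2} = \left(-143\right)^{2} = 20449$)
$\frac{1}{M + V{\left(-313 \right)}} = \frac{1}{20449 + \frac{1}{\left(-41\right) \left(-313\right) + 214 \sqrt{-313}}} = \frac{1}{20449 + \frac{1}{12833 + 214 i \sqrt{313}}}$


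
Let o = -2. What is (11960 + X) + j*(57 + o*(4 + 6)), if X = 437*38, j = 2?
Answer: 28640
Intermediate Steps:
X = 16606
(11960 + X) + j*(57 + o*(4 + 6)) = (11960 + 16606) + 2*(57 - 2*(4 + 6)) = 28566 + 2*(57 - 2*10) = 28566 + 2*(57 - 20) = 28566 + 2*37 = 28566 + 74 = 28640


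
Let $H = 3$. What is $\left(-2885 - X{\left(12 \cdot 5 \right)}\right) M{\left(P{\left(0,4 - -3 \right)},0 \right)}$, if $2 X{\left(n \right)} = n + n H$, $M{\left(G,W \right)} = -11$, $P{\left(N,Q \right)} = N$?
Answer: $33055$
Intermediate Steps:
$X{\left(n \right)} = 2 n$ ($X{\left(n \right)} = \frac{n + n 3}{2} = \frac{n + 3 n}{2} = \frac{4 n}{2} = 2 n$)
$\left(-2885 - X{\left(12 \cdot 5 \right)}\right) M{\left(P{\left(0,4 - -3 \right)},0 \right)} = \left(-2885 - 2 \cdot 12 \cdot 5\right) \left(-11\right) = \left(-2885 - 2 \cdot 60\right) \left(-11\right) = \left(-2885 - 120\right) \left(-11\right) = \left(-3005\right) \left(-11\right) = 33055$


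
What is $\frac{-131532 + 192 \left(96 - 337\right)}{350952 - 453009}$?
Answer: $\frac{59268}{34019} \approx 1.7422$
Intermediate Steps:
$\frac{-131532 + 192 \left(96 - 337\right)}{350952 - 453009} = \frac{-131532 + 192 \left(-241\right)}{-102057} = \left(-131532 - 46272\right) \left(- \frac{1}{102057}\right) = \left(-177804\right) \left(- \frac{1}{102057}\right) = \frac{59268}{34019}$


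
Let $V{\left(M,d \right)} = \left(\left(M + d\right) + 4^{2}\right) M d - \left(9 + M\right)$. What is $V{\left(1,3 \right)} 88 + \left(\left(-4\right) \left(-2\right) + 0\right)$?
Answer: $4408$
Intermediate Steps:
$V{\left(M,d \right)} = -9 - M + M d \left(16 + M + d\right)$ ($V{\left(M,d \right)} = \left(\left(M + d\right) + 16\right) M d - \left(9 + M\right) = \left(16 + M + d\right) M d - \left(9 + M\right) = M \left(16 + M + d\right) d - \left(9 + M\right) = M d \left(16 + M + d\right) - \left(9 + M\right) = -9 - M + M d \left(16 + M + d\right)$)
$V{\left(1,3 \right)} 88 + \left(\left(-4\right) \left(-2\right) + 0\right) = \left(-9 - 1 + 1 \cdot 3^{2} + 3 \cdot 1^{2} + 16 \cdot 1 \cdot 3\right) 88 + \left(\left(-4\right) \left(-2\right) + 0\right) = \left(-9 - 1 + 1 \cdot 9 + 3 \cdot 1 + 48\right) 88 + \left(8 + 0\right) = \left(-9 - 1 + 9 + 3 + 48\right) 88 + 8 = 50 \cdot 88 + 8 = 4400 + 8 = 4408$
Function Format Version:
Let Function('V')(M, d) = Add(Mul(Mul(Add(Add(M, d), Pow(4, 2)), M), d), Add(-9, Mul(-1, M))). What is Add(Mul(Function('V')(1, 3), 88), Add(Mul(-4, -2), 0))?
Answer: 4408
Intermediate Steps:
Function('V')(M, d) = Add(-9, Mul(-1, M), Mul(M, d, Add(16, M, d))) (Function('V')(M, d) = Add(Mul(Mul(Add(Add(M, d), 16), M), d), Add(-9, Mul(-1, M))) = Add(Mul(Mul(Add(16, M, d), M), d), Add(-9, Mul(-1, M))) = Add(Mul(Mul(M, Add(16, M, d)), d), Add(-9, Mul(-1, M))) = Add(Mul(M, d, Add(16, M, d)), Add(-9, Mul(-1, M))) = Add(-9, Mul(-1, M), Mul(M, d, Add(16, M, d))))
Add(Mul(Function('V')(1, 3), 88), Add(Mul(-4, -2), 0)) = Add(Mul(Add(-9, Mul(-1, 1), Mul(1, Pow(3, 2)), Mul(3, Pow(1, 2)), Mul(16, 1, 3)), 88), Add(Mul(-4, -2), 0)) = Add(Mul(Add(-9, -1, Mul(1, 9), Mul(3, 1), 48), 88), Add(8, 0)) = Add(Mul(Add(-9, -1, 9, 3, 48), 88), 8) = Add(Mul(50, 88), 8) = Add(4400, 8) = 4408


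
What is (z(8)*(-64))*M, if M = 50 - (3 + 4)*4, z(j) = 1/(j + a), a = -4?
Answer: -352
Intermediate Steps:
z(j) = 1/(-4 + j) (z(j) = 1/(j - 4) = 1/(-4 + j))
M = 22 (M = 50 - 7*4 = 50 - 1*28 = 50 - 28 = 22)
(z(8)*(-64))*M = (-64/(-4 + 8))*22 = (-64/4)*22 = ((1/4)*(-64))*22 = -16*22 = -352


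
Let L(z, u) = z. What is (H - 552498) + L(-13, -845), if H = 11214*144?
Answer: 1062305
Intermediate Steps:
H = 1614816
(H - 552498) + L(-13, -845) = (1614816 - 552498) - 13 = 1062318 - 13 = 1062305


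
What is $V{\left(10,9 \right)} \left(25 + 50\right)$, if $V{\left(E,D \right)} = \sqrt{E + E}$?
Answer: $150 \sqrt{5} \approx 335.41$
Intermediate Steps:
$V{\left(E,D \right)} = \sqrt{2} \sqrt{E}$ ($V{\left(E,D \right)} = \sqrt{2 E} = \sqrt{2} \sqrt{E}$)
$V{\left(10,9 \right)} \left(25 + 50\right) = \sqrt{2} \sqrt{10} \left(25 + 50\right) = 2 \sqrt{5} \cdot 75 = 150 \sqrt{5}$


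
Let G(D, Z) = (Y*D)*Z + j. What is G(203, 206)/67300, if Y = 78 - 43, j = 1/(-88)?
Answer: 128799439/5922400 ≈ 21.748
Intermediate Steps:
j = -1/88 ≈ -0.011364
Y = 35
G(D, Z) = -1/88 + 35*D*Z (G(D, Z) = (35*D)*Z - 1/88 = 35*D*Z - 1/88 = -1/88 + 35*D*Z)
G(203, 206)/67300 = (-1/88 + 35*203*206)/67300 = (-1/88 + 1463630)*(1/67300) = (128799439/88)*(1/67300) = 128799439/5922400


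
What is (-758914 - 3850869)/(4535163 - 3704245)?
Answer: -4609783/830918 ≈ -5.5478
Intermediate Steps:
(-758914 - 3850869)/(4535163 - 3704245) = -4609783/830918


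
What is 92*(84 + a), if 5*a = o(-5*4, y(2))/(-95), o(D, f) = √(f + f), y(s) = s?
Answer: 3670616/475 ≈ 7727.6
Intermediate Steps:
o(D, f) = √2*√f (o(D, f) = √(2*f) = √2*√f)
a = -2/475 (a = ((√2*√2)/(-95))/5 = (2*(-1/95))/5 = (⅕)*(-2/95) = -2/475 ≈ -0.0042105)
92*(84 + a) = 92*(84 - 2/475) = 92*(39898/475) = 3670616/475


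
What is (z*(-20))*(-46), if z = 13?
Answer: 11960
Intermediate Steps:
(z*(-20))*(-46) = (13*(-20))*(-46) = -260*(-46) = 11960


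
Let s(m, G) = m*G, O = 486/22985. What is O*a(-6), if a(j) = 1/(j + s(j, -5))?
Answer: 81/91940 ≈ 0.00088101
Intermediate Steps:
O = 486/22985 (O = 486*(1/22985) = 486/22985 ≈ 0.021144)
s(m, G) = G*m
a(j) = -1/(4*j) (a(j) = 1/(j - 5*j) = 1/(-4*j) = -1/(4*j))
O*a(-6) = 486*(-¼/(-6))/22985 = 486*(-¼*(-⅙))/22985 = (486/22985)*(1/24) = 81/91940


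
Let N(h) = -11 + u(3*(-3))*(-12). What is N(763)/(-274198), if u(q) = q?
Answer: -97/274198 ≈ -0.00035376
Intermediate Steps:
N(h) = 97 (N(h) = -11 + (3*(-3))*(-12) = -11 - 9*(-12) = -11 + 108 = 97)
N(763)/(-274198) = 97/(-274198) = 97*(-1/274198) = -97/274198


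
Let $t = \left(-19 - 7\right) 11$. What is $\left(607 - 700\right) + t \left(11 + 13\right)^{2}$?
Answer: $-164829$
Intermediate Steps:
$t = -286$ ($t = \left(-26\right) 11 = -286$)
$\left(607 - 700\right) + t \left(11 + 13\right)^{2} = \left(607 - 700\right) - 286 \left(11 + 13\right)^{2} = -93 - 286 \cdot 24^{2} = -93 - 164736 = -164829$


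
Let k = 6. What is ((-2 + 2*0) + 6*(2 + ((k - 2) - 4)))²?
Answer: 100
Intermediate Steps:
((-2 + 2*0) + 6*(2 + ((k - 2) - 4)))² = ((-2 + 2*0) + 6*(2 + ((6 - 2) - 4)))² = ((-2 + 0) + 6*(2 + (4 - 4)))² = (-2 + 6*(2 + 0))² = (-2 + 6*2)² = (-2 + 12)² = 10² = 100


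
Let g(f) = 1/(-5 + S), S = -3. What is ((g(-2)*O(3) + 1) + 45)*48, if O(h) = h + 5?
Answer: 2160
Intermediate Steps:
O(h) = 5 + h
g(f) = -⅛ (g(f) = 1/(-5 - 3) = 1/(-8) = -⅛)
((g(-2)*O(3) + 1) + 45)*48 = ((-(5 + 3)/8 + 1) + 45)*48 = ((-⅛*8 + 1) + 45)*48 = ((-1 + 1) + 45)*48 = (0 + 45)*48 = 45*48 = 2160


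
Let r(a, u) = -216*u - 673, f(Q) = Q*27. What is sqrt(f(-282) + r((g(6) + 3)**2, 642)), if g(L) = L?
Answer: I*sqrt(146959) ≈ 383.35*I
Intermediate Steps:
f(Q) = 27*Q
r(a, u) = -673 - 216*u
sqrt(f(-282) + r((g(6) + 3)**2, 642)) = sqrt(27*(-282) + (-673 - 216*642)) = sqrt(-7614 + (-673 - 138672)) = sqrt(-7614 - 139345) = sqrt(-146959) = I*sqrt(146959)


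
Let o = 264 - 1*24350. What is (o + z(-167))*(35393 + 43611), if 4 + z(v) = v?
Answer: -1916400028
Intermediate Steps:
z(v) = -4 + v
o = -24086 (o = 264 - 24350 = -24086)
(o + z(-167))*(35393 + 43611) = (-24086 + (-4 - 167))*(35393 + 43611) = (-24086 - 171)*79004 = -24257*79004 = -1916400028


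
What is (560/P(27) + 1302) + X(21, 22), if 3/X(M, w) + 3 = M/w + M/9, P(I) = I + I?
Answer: 678592/513 ≈ 1322.8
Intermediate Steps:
P(I) = 2*I
X(M, w) = 3/(-3 + M/9 + M/w) (X(M, w) = 3/(-3 + (M/w + M/9)) = 3/(-3 + (M/9 + M/w)) = 3/(-3 + M/9 + M/w))
(560/P(27) + 1302) + X(21, 22) = (560/((2*27)) + 1302) + 27*22/(-27*22 + 9*21 + 21*22) = (560/54 + 1302) + 27*22/(-594 + 189 + 462) = (560*(1/54) + 1302) + 27*22/57 = (280/27 + 1302) + 27*22*(1/57) = 35434/27 + 198/19 = 678592/513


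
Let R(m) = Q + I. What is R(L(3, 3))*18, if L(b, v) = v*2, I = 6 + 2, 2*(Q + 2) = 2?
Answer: 126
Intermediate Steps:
Q = -1 (Q = -2 + (½)*2 = -2 + 1 = -1)
I = 8
L(b, v) = 2*v
R(m) = 7 (R(m) = -1 + 8 = 7)
R(L(3, 3))*18 = 7*18 = 126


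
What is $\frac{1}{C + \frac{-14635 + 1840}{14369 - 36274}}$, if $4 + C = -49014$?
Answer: $- \frac{4381}{214745299} \approx -2.0401 \cdot 10^{-5}$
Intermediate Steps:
$C = -49018$ ($C = -4 - 49014 = -49018$)
$\frac{1}{C + \frac{-14635 + 1840}{14369 - 36274}} = \frac{1}{-49018 + \frac{-14635 + 1840}{14369 - 36274}} = \frac{1}{-49018 - \frac{12795}{-21905}} = \frac{1}{-49018 - - \frac{2559}{4381}} = \frac{1}{-49018 + \frac{2559}{4381}} = \frac{1}{- \frac{214745299}{4381}} = - \frac{4381}{214745299}$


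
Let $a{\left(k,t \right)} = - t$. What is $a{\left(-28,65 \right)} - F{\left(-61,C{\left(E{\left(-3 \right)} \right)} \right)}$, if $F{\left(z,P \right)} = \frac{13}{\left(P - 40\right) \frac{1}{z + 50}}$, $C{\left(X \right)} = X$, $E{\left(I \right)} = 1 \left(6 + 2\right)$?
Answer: $- \frac{2223}{32} \approx -69.469$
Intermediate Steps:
$E{\left(I \right)} = 8$ ($E{\left(I \right)} = 1 \cdot 8 = 8$)
$F{\left(z,P \right)} = \frac{13 \left(50 + z\right)}{-40 + P}$ ($F{\left(z,P \right)} = \frac{13}{\left(-40 + P\right) \frac{1}{50 + z}} = \frac{13}{\frac{1}{50 + z} \left(-40 + P\right)} = 13 \frac{50 + z}{-40 + P} = \frac{13 \left(50 + z\right)}{-40 + P}$)
$a{\left(-28,65 \right)} - F{\left(-61,C{\left(E{\left(-3 \right)} \right)} \right)} = \left(-1\right) 65 - \frac{13 \left(50 - 61\right)}{-40 + 8} = -65 - 13 \frac{1}{-32} \left(-11\right) = -65 - 13 \left(- \frac{1}{32}\right) \left(-11\right) = -65 - \frac{143}{32} = - \frac{2223}{32}$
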